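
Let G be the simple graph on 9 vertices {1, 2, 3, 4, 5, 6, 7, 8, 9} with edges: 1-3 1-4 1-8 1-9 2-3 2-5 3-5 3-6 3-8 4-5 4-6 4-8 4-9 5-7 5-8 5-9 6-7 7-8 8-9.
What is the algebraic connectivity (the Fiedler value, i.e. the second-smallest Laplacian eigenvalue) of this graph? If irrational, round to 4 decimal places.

With the vertex order [1, 2, 3, 4, 5, 6, 7, 8, 9], the degrees are [4, 2, 5, 5, 6, 3, 3, 6, 4], giving D = diag(4, 2, 5, 5, 6, 3, 3, 6, 4) and L = D - A. The sorted Laplacian eigenvalues are [0, 1.7608, 2.2828, 3.3860, 4.4615, 5.4295, 5.6930, 7.2343, 7.7519]; the algebraic connectivity is the second entry, 1.7608. The eigenvalues sum to 38, which equals trace(L) = 2|E|. There is one zero in the spectrum, matching the 1 component.

1.7608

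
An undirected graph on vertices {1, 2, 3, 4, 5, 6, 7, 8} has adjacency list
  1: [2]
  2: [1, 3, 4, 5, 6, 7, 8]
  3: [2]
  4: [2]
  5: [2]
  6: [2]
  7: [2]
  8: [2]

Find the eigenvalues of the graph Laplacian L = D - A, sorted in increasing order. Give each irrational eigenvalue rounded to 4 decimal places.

[0, 1, 1, 1, 1, 1, 1, 8]

With the vertex order [1, 2, 3, 4, 5, 6, 7, 8], the degrees are [1, 7, 1, 1, 1, 1, 1, 1], giving D = diag(1, 7, 1, 1, 1, 1, 1, 1) and L = D - A. Since every row of L sums to 0, the all-ones vector is in the kernel and 0 is an eigenvalue.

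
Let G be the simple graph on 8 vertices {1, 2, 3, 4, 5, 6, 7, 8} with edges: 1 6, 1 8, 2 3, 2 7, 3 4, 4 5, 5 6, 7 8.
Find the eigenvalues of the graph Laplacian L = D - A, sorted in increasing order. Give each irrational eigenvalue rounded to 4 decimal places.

Reading degrees in the order [1, 2, 3, 4, 5, 6, 7, 8] gives [2, 2, 2, 2, 2, 2, 2, 2]; set D = diag(2, 2, 2, 2, 2, 2, 2, 2) and form L = D - A. Since every row of L sums to 0, the all-ones vector is in the kernel and 0 is an eigenvalue. There is one zero in the spectrum, matching the 1 component.

[0, 0.5858, 0.5858, 2, 2, 3.4142, 3.4142, 4]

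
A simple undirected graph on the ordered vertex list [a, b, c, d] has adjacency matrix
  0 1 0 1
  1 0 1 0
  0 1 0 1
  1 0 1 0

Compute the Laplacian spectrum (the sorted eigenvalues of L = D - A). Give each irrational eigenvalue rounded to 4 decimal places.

Each diagonal entry of L is the vertex degree and each off-diagonal entry is -1 where an edge is present, 0 otherwise; in the order [a, b, c, d] the diagonal is [2, 2, 2, 2]. Since every row of L sums to 0, the all-ones vector is in the kernel and 0 is an eigenvalue. The eigenvalues sum to 8, which equals trace(L) = 2|E|.

[0, 2, 2, 4]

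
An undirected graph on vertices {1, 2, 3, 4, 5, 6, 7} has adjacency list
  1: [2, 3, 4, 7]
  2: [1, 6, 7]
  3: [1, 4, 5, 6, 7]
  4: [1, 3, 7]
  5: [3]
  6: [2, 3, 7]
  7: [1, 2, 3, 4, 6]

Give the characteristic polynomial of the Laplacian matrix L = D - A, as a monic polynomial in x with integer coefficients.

x^7 - 24x^6 + 229x^5 - 1100x^4 + 2762x^3 - 3352x^2 + 1463x

Each diagonal entry of L is the vertex degree and each off-diagonal entry is -1 where an edge is present, 0 otherwise; in the order [1, 2, 3, 4, 5, 6, 7] the diagonal is [4, 3, 5, 3, 1, 3, 5]. L has integer entries, so p(x) = det(xI - L) has integer coefficients. Expanding the determinant yields x^7 - 24x^6 + 229x^5 - 1100x^4 + 2762x^3 - 3352x^2 + 1463x. The constant term is 0 because L is singular (the all-ones vector lies in its kernel). The largest eigenvalue, 6.3326, is at most the vertex count 7.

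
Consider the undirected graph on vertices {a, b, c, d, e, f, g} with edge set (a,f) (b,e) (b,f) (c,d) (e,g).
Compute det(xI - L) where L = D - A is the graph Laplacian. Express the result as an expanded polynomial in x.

x^7 - 10x^6 + 37x^5 - 62x^4 + 45x^3 - 10x^2

Each diagonal entry of L is the vertex degree and each off-diagonal entry is -1 where an edge is present, 0 otherwise; in the order [a, b, c, d, e, f, g] the diagonal is [1, 2, 1, 1, 2, 2, 1]. Computing det(xI - L) by cofactor expansion (or equivalently via sum-over-permutations) gives x^7 - 10x^6 + 37x^5 - 62x^4 + 45x^3 - 10x^2. The constant term is 0 because L is singular (the all-ones vector lies in its kernel). The eigenvalues sum to 10, which equals trace(L) = 2|E|.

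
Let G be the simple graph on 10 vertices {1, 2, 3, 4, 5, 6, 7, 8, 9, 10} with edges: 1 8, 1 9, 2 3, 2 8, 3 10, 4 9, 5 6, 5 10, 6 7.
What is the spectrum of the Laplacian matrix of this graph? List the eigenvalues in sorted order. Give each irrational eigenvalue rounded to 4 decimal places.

[0, 0.0979, 0.3820, 0.8244, 1.3820, 2, 2.6180, 3.1756, 3.6180, 3.9021]

Each diagonal entry of L is the vertex degree and each off-diagonal entry is -1 where an edge is present, 0 otherwise; in the order [1, 2, 3, 4, 5, 6, 7, 8, 9, 10] the diagonal is [2, 2, 2, 1, 2, 2, 1, 2, 2, 2]. Since every row of L sums to 0, the all-ones vector is in the kernel and 0 is an eigenvalue. The single zero eigenvalue shows the graph is connected. The largest eigenvalue, 3.9021, is at most the vertex count 10.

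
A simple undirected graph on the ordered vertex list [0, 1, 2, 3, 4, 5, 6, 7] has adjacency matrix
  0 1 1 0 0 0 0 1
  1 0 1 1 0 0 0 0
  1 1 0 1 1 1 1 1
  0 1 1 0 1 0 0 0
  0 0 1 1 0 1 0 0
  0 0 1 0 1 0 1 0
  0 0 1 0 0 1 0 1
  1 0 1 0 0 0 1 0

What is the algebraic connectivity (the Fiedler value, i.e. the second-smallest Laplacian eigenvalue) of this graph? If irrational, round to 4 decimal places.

1.7530

With the vertex order [0, 1, 2, 3, 4, 5, 6, 7], the degrees are [3, 3, 7, 3, 3, 3, 3, 3], giving D = diag(3, 3, 7, 3, 3, 3, 3, 3) and L = D - A. The smallest Laplacian eigenvalue is always 0. The next one, lambda_2 = 1.7530, measures how hard the graph is to disconnect: larger values mean better connectivity. The eigenvalues sum to 28, which equals trace(L) = 2|E|.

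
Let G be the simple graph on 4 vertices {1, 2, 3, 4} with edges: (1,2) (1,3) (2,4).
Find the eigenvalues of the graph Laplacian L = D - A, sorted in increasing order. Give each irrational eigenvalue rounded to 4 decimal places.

[0, 0.5858, 2, 3.4142]

With the vertex order [1, 2, 3, 4], the degrees are [2, 2, 1, 1], giving D = diag(2, 2, 1, 1) and L = D - A. Diagonalising L (or applying a numerical eigensolver to the 4x4 matrix) gives the spectrum above. The largest eigenvalue, 3.4142, is at most the vertex count 4. The eigenvalues sum to 6, which equals trace(L) = 2|E|.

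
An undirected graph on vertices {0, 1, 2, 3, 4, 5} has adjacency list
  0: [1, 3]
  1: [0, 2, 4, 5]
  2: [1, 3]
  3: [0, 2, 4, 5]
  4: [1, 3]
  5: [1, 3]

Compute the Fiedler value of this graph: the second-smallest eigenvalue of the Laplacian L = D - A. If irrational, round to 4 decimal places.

2

With the vertex order [0, 1, 2, 3, 4, 5], the degrees are [2, 4, 2, 4, 2, 2], giving D = diag(2, 4, 2, 4, 2, 2) and L = D - A. Computing the eigenvalues of L and sorting gives [0, 2, 2, 2, 4, 6]. The Fiedler value lambda_2 = 2 is strictly positive, so the graph is connected. By the matrix-tree theorem the graph has (1/6) * product of the nonzero eigenvalues = 32 spanning trees. There is one zero in the spectrum, matching the 1 component.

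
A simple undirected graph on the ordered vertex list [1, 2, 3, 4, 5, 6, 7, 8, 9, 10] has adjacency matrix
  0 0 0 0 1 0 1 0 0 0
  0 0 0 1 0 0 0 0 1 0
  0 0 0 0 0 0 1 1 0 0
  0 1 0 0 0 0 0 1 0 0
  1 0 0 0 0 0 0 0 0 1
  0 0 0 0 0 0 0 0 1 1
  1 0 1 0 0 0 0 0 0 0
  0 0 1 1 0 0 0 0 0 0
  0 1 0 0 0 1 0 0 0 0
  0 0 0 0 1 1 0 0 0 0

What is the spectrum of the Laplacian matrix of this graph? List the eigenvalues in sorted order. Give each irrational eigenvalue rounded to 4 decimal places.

Reading degrees in the order [1, 2, 3, 4, 5, 6, 7, 8, 9, 10] gives [2, 2, 2, 2, 2, 2, 2, 2, 2, 2]; set D = diag(2, 2, 2, 2, 2, 2, 2, 2, 2, 2) and form L = D - A. Since every row of L sums to 0, the all-ones vector is in the kernel and 0 is an eigenvalue.

[0, 0.3820, 0.3820, 1.3820, 1.3820, 2.6180, 2.6180, 3.6180, 3.6180, 4]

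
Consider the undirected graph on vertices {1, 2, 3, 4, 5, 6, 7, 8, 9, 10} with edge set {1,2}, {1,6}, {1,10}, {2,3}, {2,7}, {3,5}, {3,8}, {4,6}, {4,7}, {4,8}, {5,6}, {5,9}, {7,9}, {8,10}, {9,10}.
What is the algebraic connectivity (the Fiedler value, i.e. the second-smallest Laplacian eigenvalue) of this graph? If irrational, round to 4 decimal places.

2

Each diagonal entry of L is the vertex degree and each off-diagonal entry is -1 where an edge is present, 0 otherwise; in the order [1, 2, 3, 4, 5, 6, 7, 8, 9, 10] the diagonal is [3, 3, 3, 3, 3, 3, 3, 3, 3, 3]. The sorted Laplacian eigenvalues are [0, 2, 2, 2, 2, 2, 5, 5, 5, 5]; the algebraic connectivity is the second entry, 2. By the matrix-tree theorem the graph has (1/10) * product of the nonzero eigenvalues = 2000 spanning trees. The largest eigenvalue, 5, is at most the vertex count 10.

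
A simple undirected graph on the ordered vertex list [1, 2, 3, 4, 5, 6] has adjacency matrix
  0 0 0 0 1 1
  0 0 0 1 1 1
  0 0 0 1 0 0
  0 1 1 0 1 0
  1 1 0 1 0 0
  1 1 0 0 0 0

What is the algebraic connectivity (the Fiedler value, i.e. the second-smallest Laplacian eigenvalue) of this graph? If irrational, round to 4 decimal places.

With the vertex order [1, 2, 3, 4, 5, 6], the degrees are [2, 3, 1, 3, 3, 2], giving D = diag(2, 3, 1, 3, 3, 2) and L = D - A. The sorted Laplacian eigenvalues are [0, 0.6972, 2, 2.3820, 4.3028, 4.6180]; the algebraic connectivity is the second entry, 0.6972. The eigenvalues sum to 14, which equals trace(L) = 2|E|.

0.6972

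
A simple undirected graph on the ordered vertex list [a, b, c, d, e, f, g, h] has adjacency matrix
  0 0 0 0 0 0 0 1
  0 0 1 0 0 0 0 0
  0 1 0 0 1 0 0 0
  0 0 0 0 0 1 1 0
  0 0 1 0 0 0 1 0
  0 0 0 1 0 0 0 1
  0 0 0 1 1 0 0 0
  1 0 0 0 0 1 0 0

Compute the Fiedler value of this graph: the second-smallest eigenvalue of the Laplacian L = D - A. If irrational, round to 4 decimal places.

Reading degrees in the order [a, b, c, d, e, f, g, h] gives [1, 1, 2, 2, 2, 2, 2, 2]; set D = diag(1, 1, 2, 2, 2, 2, 2, 2) and form L = D - A. The smallest Laplacian eigenvalue is always 0. The next one, lambda_2 = 0.1522, measures how hard the graph is to disconnect: larger values mean better connectivity. The largest eigenvalue, 3.8478, is at most the vertex count 8.

0.1522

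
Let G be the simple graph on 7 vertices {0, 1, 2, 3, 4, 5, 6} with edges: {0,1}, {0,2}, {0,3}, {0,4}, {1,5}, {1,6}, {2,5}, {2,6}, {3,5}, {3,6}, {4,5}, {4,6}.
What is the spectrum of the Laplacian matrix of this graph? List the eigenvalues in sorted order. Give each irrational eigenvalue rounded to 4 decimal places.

With the vertex order [0, 1, 2, 3, 4, 5, 6], the degrees are [4, 3, 3, 3, 3, 4, 4], giving D = diag(4, 3, 3, 3, 3, 4, 4) and L = D - A. Diagonalising L (or applying a numerical eigensolver to the 7x7 matrix) gives the spectrum above. The single zero eigenvalue shows the graph is connected. The eigenvalues sum to 24, which equals trace(L) = 2|E|.

[0, 3, 3, 3, 4, 4, 7]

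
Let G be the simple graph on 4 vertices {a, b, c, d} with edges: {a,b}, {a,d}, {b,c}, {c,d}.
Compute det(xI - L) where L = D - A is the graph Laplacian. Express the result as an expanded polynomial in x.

x^4 - 8x^3 + 20x^2 - 16x

With the vertex order [a, b, c, d], the degrees are [2, 2, 2, 2], giving D = diag(2, 2, 2, 2) and L = D - A. Computing det(xI - L) by cofactor expansion (or equivalently via sum-over-permutations) gives x^4 - 8x^3 + 20x^2 - 16x. The constant term is 0 because L is singular (the all-ones vector lies in its kernel). By the matrix-tree theorem the graph has (1/4) * product of the nonzero eigenvalues = 4 spanning trees.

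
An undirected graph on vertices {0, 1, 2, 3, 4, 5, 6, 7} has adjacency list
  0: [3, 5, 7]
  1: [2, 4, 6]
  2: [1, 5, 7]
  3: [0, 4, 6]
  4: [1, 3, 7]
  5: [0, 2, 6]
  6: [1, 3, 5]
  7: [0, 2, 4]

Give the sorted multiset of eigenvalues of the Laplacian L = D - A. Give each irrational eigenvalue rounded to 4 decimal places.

[0, 2, 2, 2, 4, 4, 4, 6]

With the vertex order [0, 1, 2, 3, 4, 5, 6, 7], the degrees are [3, 3, 3, 3, 3, 3, 3, 3], giving D = diag(3, 3, 3, 3, 3, 3, 3, 3) and L = D - A. Since every row of L sums to 0, the all-ones vector is in the kernel and 0 is an eigenvalue.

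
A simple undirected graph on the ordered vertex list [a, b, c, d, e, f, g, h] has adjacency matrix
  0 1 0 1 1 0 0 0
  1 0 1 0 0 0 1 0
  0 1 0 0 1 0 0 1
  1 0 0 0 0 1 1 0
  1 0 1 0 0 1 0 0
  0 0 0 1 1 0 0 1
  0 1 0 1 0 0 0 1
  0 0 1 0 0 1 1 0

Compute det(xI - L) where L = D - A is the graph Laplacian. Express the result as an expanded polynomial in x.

x^8 - 24x^7 + 240x^6 - 1296x^5 + 4080x^4 - 7488x^3 + 7424x^2 - 3072x

With the vertex order [a, b, c, d, e, f, g, h], the degrees are [3, 3, 3, 3, 3, 3, 3, 3], giving D = diag(3, 3, 3, 3, 3, 3, 3, 3) and L = D - A. The eigenvalues of L are [0, 2, 2, 2, 4, 4, 4, 6]; the characteristic polynomial is the product of (x - lambda_i), which multiplies out to x^8 - 24x^7 + 240x^6 - 1296x^5 + 4080x^4 - 7488x^3 + 7424x^2 - 3072x. The coefficient of x^7 equals -trace(L) = -24, matching the sum of degrees.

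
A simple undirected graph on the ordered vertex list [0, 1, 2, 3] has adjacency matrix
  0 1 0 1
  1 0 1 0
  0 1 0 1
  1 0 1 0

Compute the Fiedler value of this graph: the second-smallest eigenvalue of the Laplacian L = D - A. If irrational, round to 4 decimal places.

With the vertex order [0, 1, 2, 3], the degrees are [2, 2, 2, 2], giving D = diag(2, 2, 2, 2) and L = D - A. Computing the eigenvalues of L and sorting gives [0, 2, 2, 4]. The Fiedler value lambda_2 = 2 is strictly positive, so the graph is connected. The largest eigenvalue, 4, is at most the vertex count 4.

2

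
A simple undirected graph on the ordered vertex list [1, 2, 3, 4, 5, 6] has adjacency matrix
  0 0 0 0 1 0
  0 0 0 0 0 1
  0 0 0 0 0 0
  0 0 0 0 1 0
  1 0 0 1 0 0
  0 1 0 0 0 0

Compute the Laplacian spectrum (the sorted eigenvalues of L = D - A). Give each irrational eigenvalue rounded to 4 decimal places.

With the vertex order [1, 2, 3, 4, 5, 6], the degrees are [1, 1, 0, 1, 2, 1], giving D = diag(1, 1, 0, 1, 2, 1) and L = D - A. The multiplicity of 0 as a Laplacian eigenvalue equals the number of connected components. The 3 zero eigenvalues correspond to the 3 connected components. The eigenvalues sum to 6, which equals trace(L) = 2|E|. The largest eigenvalue, 3, is at most the vertex count 6.

[0, 0, 0, 1, 2, 3]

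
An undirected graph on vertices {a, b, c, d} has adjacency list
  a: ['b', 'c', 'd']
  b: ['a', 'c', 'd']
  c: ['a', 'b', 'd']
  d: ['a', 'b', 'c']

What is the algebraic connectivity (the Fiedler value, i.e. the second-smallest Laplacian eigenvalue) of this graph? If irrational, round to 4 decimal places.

4

Reading degrees in the order [a, b, c, d] gives [3, 3, 3, 3]; set D = diag(3, 3, 3, 3) and form L = D - A. The sorted Laplacian eigenvalues are [0, 4, 4, 4]; the algebraic connectivity is the second entry, 4. The eigenvalues sum to 12, which equals trace(L) = 2|E|.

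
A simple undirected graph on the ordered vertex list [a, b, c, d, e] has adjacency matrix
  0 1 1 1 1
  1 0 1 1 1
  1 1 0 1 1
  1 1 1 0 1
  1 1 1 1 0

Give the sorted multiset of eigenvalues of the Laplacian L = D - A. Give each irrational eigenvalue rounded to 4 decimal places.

[0, 5, 5, 5, 5]

Reading degrees in the order [a, b, c, d, e] gives [4, 4, 4, 4, 4]; set D = diag(4, 4, 4, 4, 4) and form L = D - A. L is symmetric positive semidefinite, so every eigenvalue is real and nonnegative. The eigenvalues sum to 20, which equals trace(L) = 2|E|.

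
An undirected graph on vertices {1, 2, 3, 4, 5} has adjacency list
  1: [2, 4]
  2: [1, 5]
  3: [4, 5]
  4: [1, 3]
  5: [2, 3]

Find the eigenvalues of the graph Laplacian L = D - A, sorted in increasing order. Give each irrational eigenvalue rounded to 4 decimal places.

Each diagonal entry of L is the vertex degree and each off-diagonal entry is -1 where an edge is present, 0 otherwise; in the order [1, 2, 3, 4, 5] the diagonal is [2, 2, 2, 2, 2]. L is symmetric positive semidefinite, so every eigenvalue is real and nonnegative. The single zero eigenvalue shows the graph is connected. The eigenvalues sum to 10, which equals trace(L) = 2|E|.

[0, 1.3820, 1.3820, 3.6180, 3.6180]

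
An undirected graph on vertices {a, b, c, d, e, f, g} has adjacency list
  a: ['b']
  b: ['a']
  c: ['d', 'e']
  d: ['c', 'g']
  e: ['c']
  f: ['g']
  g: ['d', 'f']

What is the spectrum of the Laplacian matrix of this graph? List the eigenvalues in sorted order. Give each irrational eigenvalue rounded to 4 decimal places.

[0, 0, 0.3820, 1.3820, 2, 2.6180, 3.6180]

Each diagonal entry of L is the vertex degree and each off-diagonal entry is -1 where an edge is present, 0 otherwise; in the order [a, b, c, d, e, f, g] the diagonal is [1, 1, 2, 2, 1, 1, 2]. The multiplicity of 0 as a Laplacian eigenvalue equals the number of connected components. The 2 zero eigenvalues correspond to the 2 connected components.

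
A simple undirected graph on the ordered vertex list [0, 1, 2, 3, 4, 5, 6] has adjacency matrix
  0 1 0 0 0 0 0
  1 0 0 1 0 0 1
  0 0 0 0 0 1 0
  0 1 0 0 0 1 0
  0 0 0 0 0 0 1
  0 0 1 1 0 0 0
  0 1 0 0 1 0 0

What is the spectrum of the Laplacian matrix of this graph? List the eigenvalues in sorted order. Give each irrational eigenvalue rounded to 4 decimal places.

With the vertex order [0, 1, 2, 3, 4, 5, 6], the degrees are [1, 3, 1, 2, 1, 2, 2], giving D = diag(1, 3, 1, 2, 1, 2, 2) and L = D - A. Since every row of L sums to 0, the all-ones vector is in the kernel and 0 is an eigenvalue.

[0, 0.2603, 0.6262, 1.4055, 2.2742, 3.0996, 4.3342]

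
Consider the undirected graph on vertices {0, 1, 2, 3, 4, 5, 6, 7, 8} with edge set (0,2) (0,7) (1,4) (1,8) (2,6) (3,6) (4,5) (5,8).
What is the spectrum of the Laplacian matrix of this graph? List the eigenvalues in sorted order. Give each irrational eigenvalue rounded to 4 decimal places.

[0, 0, 0.3820, 1.3820, 2, 2, 2.6180, 3.6180, 4]

Reading degrees in the order [0, 1, 2, 3, 4, 5, 6, 7, 8] gives [2, 2, 2, 1, 2, 2, 2, 1, 2]; set D = diag(2, 2, 2, 1, 2, 2, 2, 1, 2) and form L = D - A. Since every row of L sums to 0, the all-ones vector is in the kernel and 0 is an eigenvalue. The 2 zero eigenvalues correspond to the 2 connected components. The eigenvalues sum to 16, which equals trace(L) = 2|E|.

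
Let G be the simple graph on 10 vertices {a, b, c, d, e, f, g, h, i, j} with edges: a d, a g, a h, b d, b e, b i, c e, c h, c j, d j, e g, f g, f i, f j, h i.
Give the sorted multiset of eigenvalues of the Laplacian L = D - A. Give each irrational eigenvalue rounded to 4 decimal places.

[0, 2, 2, 2, 2, 2, 5, 5, 5, 5]

Reading degrees in the order [a, b, c, d, e, f, g, h, i, j] gives [3, 3, 3, 3, 3, 3, 3, 3, 3, 3]; set D = diag(3, 3, 3, 3, 3, 3, 3, 3, 3, 3) and form L = D - A. The multiplicity of 0 as a Laplacian eigenvalue equals the number of connected components. The largest eigenvalue, 5, is at most the vertex count 10.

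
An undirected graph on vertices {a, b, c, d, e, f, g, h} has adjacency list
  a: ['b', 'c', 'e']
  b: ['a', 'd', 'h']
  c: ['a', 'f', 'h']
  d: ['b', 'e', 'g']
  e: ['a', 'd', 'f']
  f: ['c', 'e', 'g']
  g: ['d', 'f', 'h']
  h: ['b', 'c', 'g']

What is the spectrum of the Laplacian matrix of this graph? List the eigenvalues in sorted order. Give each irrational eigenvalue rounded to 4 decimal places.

Each diagonal entry of L is the vertex degree and each off-diagonal entry is -1 where an edge is present, 0 otherwise; in the order [a, b, c, d, e, f, g, h] the diagonal is [3, 3, 3, 3, 3, 3, 3, 3]. The multiplicity of 0 as a Laplacian eigenvalue equals the number of connected components. The single zero eigenvalue shows the graph is connected. The largest eigenvalue, 6, is at most the vertex count 8. There is one zero in the spectrum, matching the 1 component.

[0, 2, 2, 2, 4, 4, 4, 6]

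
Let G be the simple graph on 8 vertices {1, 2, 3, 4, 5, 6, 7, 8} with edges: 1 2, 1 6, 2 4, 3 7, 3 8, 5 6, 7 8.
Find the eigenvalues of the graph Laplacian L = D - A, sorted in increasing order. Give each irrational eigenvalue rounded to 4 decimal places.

[0, 0, 0.3820, 1.3820, 2.6180, 3, 3, 3.6180]

Reading degrees in the order [1, 2, 3, 4, 5, 6, 7, 8] gives [2, 2, 2, 1, 1, 2, 2, 2]; set D = diag(2, 2, 2, 1, 1, 2, 2, 2) and form L = D - A. Since every row of L sums to 0, the all-ones vector is in the kernel and 0 is an eigenvalue. The 2 zero eigenvalues correspond to the 2 connected components. There are 2 zeros in the spectrum, matching the 2 components. The eigenvalues sum to 14, which equals trace(L) = 2|E|.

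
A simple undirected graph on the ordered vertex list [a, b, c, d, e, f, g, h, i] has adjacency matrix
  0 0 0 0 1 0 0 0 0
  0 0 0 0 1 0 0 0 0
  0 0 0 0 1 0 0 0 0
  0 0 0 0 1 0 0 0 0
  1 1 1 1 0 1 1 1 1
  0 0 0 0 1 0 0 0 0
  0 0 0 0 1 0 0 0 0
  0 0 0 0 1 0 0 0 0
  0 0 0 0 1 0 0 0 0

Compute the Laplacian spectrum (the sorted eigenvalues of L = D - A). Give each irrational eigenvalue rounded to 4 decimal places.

With the vertex order [a, b, c, d, e, f, g, h, i], the degrees are [1, 1, 1, 1, 8, 1, 1, 1, 1], giving D = diag(1, 1, 1, 1, 8, 1, 1, 1, 1) and L = D - A. Diagonalising L (or applying a numerical eigensolver to the 9x9 matrix) gives the spectrum above. The largest eigenvalue, 9, is at most the vertex count 9.

[0, 1, 1, 1, 1, 1, 1, 1, 9]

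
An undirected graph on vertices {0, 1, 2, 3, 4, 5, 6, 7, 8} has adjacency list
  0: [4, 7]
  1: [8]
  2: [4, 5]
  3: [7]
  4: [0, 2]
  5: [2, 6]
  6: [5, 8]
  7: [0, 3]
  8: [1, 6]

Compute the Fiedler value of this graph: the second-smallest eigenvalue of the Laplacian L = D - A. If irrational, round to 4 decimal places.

0.1206

Reading degrees in the order [0, 1, 2, 3, 4, 5, 6, 7, 8] gives [2, 1, 2, 1, 2, 2, 2, 2, 2]; set D = diag(2, 1, 2, 1, 2, 2, 2, 2, 2) and form L = D - A. The smallest Laplacian eigenvalue is always 0. The next one, lambda_2 = 0.1206, measures how hard the graph is to disconnect: larger values mean better connectivity. By the matrix-tree theorem the graph has (1/9) * product of the nonzero eigenvalues = 1 spanning tree. The largest eigenvalue, 3.8794, is at most the vertex count 9.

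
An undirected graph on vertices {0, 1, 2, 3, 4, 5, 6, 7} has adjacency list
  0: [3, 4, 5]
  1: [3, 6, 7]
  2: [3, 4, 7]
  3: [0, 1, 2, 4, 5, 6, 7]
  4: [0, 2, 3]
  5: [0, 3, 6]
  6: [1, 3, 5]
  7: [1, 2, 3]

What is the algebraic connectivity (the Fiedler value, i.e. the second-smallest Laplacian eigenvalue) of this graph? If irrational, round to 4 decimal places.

1.7530

Each diagonal entry of L is the vertex degree and each off-diagonal entry is -1 where an edge is present, 0 otherwise; in the order [0, 1, 2, 3, 4, 5, 6, 7] the diagonal is [3, 3, 3, 7, 3, 3, 3, 3]. The smallest Laplacian eigenvalue is always 0. The next one, lambda_2 = 1.7530, measures how hard the graph is to disconnect: larger values mean better connectivity. The largest eigenvalue, 8, is at most the vertex count 8. There is one zero in the spectrum, matching the 1 component.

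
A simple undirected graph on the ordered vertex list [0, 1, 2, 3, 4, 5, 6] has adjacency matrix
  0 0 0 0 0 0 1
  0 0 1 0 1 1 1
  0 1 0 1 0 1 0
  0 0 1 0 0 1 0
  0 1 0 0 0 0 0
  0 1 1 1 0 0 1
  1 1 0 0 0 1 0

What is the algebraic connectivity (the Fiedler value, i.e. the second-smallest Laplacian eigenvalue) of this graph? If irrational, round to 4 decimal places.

0.6872

Each diagonal entry of L is the vertex degree and each off-diagonal entry is -1 where an edge is present, 0 otherwise; in the order [0, 1, 2, 3, 4, 5, 6] the diagonal is [1, 4, 3, 2, 1, 4, 3]. The sorted Laplacian eigenvalues are [0, 0.6872, 0.9034, 2.4949, 3.5051, 5.0966, 5.3128]; the algebraic connectivity is the second entry, 0.6872. The eigenvalues sum to 18, which equals trace(L) = 2|E|.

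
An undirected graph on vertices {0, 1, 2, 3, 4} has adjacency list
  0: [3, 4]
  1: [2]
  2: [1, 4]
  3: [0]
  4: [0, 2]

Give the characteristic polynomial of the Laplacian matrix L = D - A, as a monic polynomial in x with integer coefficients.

Reading degrees in the order [0, 1, 2, 3, 4] gives [2, 1, 2, 1, 2]; set D = diag(2, 1, 2, 1, 2) and form L = D - A. Computing det(xI - L) by cofactor expansion (or equivalently via sum-over-permutations) gives x^5 - 8x^4 + 21x^3 - 20x^2 + 5x. Since p(0) = det(-L) = 0, x divides p(x).

x^5 - 8x^4 + 21x^3 - 20x^2 + 5x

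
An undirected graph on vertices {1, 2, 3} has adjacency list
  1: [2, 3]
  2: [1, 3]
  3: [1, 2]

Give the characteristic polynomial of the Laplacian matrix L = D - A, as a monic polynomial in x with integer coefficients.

Reading degrees in the order [1, 2, 3] gives [2, 2, 2]; set D = diag(2, 2, 2) and form L = D - A. L has integer entries, so p(x) = det(xI - L) has integer coefficients. Expanding the determinant yields x^3 - 6x^2 + 9x. The coefficient of x^2 equals -trace(L) = -6, matching the sum of degrees. The largest eigenvalue, 3, is at most the vertex count 3. By the matrix-tree theorem the graph has (1/3) * product of the nonzero eigenvalues = 3 spanning trees.

x^3 - 6x^2 + 9x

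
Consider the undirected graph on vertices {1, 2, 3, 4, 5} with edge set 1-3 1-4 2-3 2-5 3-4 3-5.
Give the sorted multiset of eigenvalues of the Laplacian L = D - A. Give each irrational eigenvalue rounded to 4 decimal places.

Each diagonal entry of L is the vertex degree and each off-diagonal entry is -1 where an edge is present, 0 otherwise; in the order [1, 2, 3, 4, 5] the diagonal is [2, 2, 4, 2, 2]. The multiplicity of 0 as a Laplacian eigenvalue equals the number of connected components. By the matrix-tree theorem the graph has (1/5) * product of the nonzero eigenvalues = 9 spanning trees. The eigenvalues sum to 12, which equals trace(L) = 2|E|.

[0, 1, 3, 3, 5]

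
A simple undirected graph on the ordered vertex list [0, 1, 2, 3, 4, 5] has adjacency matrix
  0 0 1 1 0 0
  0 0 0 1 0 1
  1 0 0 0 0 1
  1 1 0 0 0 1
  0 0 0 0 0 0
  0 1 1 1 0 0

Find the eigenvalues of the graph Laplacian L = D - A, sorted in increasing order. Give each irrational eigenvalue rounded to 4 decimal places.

Reading degrees in the order [0, 1, 2, 3, 4, 5] gives [2, 2, 2, 3, 0, 3]; set D = diag(2, 2, 2, 3, 0, 3) and form L = D - A. The multiplicity of 0 as a Laplacian eigenvalue equals the number of connected components. The 2 zero eigenvalues correspond to the 2 connected components. There are 2 zeros in the spectrum, matching the 2 components.

[0, 0, 1.3820, 2.3820, 3.6180, 4.6180]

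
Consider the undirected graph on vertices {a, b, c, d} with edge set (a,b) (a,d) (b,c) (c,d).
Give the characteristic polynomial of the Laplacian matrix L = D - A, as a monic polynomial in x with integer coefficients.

Each diagonal entry of L is the vertex degree and each off-diagonal entry is -1 where an edge is present, 0 otherwise; in the order [a, b, c, d] the diagonal is [2, 2, 2, 2]. The eigenvalues of L are [0, 2, 2, 4]; the characteristic polynomial is the product of (x - lambda_i), which multiplies out to x^4 - 8x^3 + 20x^2 - 16x. Since p(0) = det(-L) = 0, x divides p(x). There is one zero in the spectrum, matching the 1 component. The eigenvalues sum to 8, which equals trace(L) = 2|E|.

x^4 - 8x^3 + 20x^2 - 16x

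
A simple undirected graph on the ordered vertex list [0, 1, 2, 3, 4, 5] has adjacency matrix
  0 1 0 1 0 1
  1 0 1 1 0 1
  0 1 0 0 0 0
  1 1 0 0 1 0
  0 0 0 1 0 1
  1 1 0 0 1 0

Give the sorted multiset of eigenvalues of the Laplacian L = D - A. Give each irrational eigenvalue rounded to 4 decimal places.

[0, 0.8929, 2.2123, 3, 4.5262, 5.3686]

Reading degrees in the order [0, 1, 2, 3, 4, 5] gives [3, 4, 1, 3, 2, 3]; set D = diag(3, 4, 1, 3, 2, 3) and form L = D - A. The multiplicity of 0 as a Laplacian eigenvalue equals the number of connected components. The single zero eigenvalue shows the graph is connected. By the matrix-tree theorem the graph has (1/6) * product of the nonzero eigenvalues = 24 spanning trees.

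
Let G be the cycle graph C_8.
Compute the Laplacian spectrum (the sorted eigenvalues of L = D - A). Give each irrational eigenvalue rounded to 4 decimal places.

The graph has 8 vertices and degree multiset [2, 2, 2, 2, 2, 2, 2, 2]; D is the diagonal matrix of degrees and L = D - A. The multiplicity of 0 as a Laplacian eigenvalue equals the number of connected components. The single zero eigenvalue shows the graph is connected. There is one zero in the spectrum, matching the 1 component.

[0, 0.5858, 0.5858, 2, 2, 3.4142, 3.4142, 4]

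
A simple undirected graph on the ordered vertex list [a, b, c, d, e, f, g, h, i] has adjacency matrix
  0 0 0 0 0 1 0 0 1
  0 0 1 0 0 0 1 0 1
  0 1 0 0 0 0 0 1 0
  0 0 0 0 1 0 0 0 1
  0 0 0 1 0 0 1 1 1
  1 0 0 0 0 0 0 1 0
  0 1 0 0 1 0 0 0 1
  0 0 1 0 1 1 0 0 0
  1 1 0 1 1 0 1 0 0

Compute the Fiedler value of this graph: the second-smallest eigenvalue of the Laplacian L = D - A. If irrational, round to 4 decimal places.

With the vertex order [a, b, c, d, e, f, g, h, i], the degrees are [2, 3, 2, 2, 4, 2, 3, 3, 5], giving D = diag(2, 3, 2, 2, 4, 2, 3, 3, 5) and L = D - A. The sorted Laplacian eigenvalues are [0, 0.9688, 1.2356, 1.9526, 2.5873, 3.3789, 4.3995, 5.2962, 6.1811]; the algebraic connectivity is the second entry, 0.9688.

0.9688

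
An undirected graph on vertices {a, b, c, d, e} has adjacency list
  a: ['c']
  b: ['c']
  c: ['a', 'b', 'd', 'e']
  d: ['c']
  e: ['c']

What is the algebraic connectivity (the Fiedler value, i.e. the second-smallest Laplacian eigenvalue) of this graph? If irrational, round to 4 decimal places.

1

With the vertex order [a, b, c, d, e], the degrees are [1, 1, 4, 1, 1], giving D = diag(1, 1, 4, 1, 1) and L = D - A. The smallest Laplacian eigenvalue is always 0. The next one, lambda_2 = 1, measures how hard the graph is to disconnect: larger values mean better connectivity. By the matrix-tree theorem the graph has (1/5) * product of the nonzero eigenvalues = 1 spanning tree. The largest eigenvalue, 5, is at most the vertex count 5.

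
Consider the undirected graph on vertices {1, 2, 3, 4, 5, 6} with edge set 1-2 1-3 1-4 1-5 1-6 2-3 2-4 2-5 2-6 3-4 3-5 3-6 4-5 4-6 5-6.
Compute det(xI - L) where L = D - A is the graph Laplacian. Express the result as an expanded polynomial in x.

Each diagonal entry of L is the vertex degree and each off-diagonal entry is -1 where an edge is present, 0 otherwise; in the order [1, 2, 3, 4, 5, 6] the diagonal is [5, 5, 5, 5, 5, 5]. L has integer entries, so p(x) = det(xI - L) has integer coefficients. Expanding the determinant yields x^6 - 30x^5 + 360x^4 - 2160x^3 + 6480x^2 - 7776x. The coefficient of x^5 equals -trace(L) = -30, matching the sum of degrees.

x^6 - 30x^5 + 360x^4 - 2160x^3 + 6480x^2 - 7776x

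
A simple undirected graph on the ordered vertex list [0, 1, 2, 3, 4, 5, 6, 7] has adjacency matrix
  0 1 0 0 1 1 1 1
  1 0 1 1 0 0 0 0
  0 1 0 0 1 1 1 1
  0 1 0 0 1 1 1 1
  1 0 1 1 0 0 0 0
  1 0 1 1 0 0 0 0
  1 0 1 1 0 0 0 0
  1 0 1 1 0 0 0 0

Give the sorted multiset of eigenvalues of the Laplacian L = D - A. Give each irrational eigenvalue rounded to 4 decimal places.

[0, 3, 3, 3, 3, 5, 5, 8]

Reading degrees in the order [0, 1, 2, 3, 4, 5, 6, 7] gives [5, 3, 5, 5, 3, 3, 3, 3]; set D = diag(5, 3, 5, 5, 3, 3, 3, 3) and form L = D - A. Since every row of L sums to 0, the all-ones vector is in the kernel and 0 is an eigenvalue. The single zero eigenvalue shows the graph is connected. There is one zero in the spectrum, matching the 1 component.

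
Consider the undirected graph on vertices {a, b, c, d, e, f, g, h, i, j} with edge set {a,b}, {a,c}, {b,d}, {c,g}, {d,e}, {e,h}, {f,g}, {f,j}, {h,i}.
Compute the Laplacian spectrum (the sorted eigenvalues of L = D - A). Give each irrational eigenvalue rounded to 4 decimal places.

[0, 0.0979, 0.3820, 0.8244, 1.3820, 2, 2.6180, 3.1756, 3.6180, 3.9021]

Each diagonal entry of L is the vertex degree and each off-diagonal entry is -1 where an edge is present, 0 otherwise; in the order [a, b, c, d, e, f, g, h, i, j] the diagonal is [2, 2, 2, 2, 2, 2, 2, 2, 1, 1]. Diagonalising L (or applying a numerical eigensolver to the 10x10 matrix) gives the spectrum above. The largest eigenvalue, 3.9021, is at most the vertex count 10.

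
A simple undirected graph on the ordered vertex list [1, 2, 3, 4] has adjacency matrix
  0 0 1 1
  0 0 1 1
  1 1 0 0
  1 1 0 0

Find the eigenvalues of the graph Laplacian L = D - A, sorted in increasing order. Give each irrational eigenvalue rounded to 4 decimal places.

Reading degrees in the order [1, 2, 3, 4] gives [2, 2, 2, 2]; set D = diag(2, 2, 2, 2) and form L = D - A. Diagonalising L (or applying a numerical eigensolver to the 4x4 matrix) gives the spectrum above. The single zero eigenvalue shows the graph is connected. The eigenvalues sum to 8, which equals trace(L) = 2|E|.

[0, 2, 2, 4]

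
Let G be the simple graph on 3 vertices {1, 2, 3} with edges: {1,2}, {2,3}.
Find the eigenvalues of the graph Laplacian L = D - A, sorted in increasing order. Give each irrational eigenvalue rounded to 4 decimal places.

Each diagonal entry of L is the vertex degree and each off-diagonal entry is -1 where an edge is present, 0 otherwise; in the order [1, 2, 3] the diagonal is [1, 2, 1]. Since every row of L sums to 0, the all-ones vector is in the kernel and 0 is an eigenvalue. The eigenvalues sum to 4, which equals trace(L) = 2|E|.

[0, 1, 3]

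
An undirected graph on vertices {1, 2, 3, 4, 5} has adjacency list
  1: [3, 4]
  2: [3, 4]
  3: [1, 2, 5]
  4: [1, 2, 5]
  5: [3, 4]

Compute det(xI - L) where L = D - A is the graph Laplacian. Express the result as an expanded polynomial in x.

x^5 - 12x^4 + 51x^3 - 92x^2 + 60x

With the vertex order [1, 2, 3, 4, 5], the degrees are [2, 2, 3, 3, 2], giving D = diag(2, 2, 3, 3, 2) and L = D - A. L has integer entries, so p(x) = det(xI - L) has integer coefficients. Expanding the determinant yields x^5 - 12x^4 + 51x^3 - 92x^2 + 60x. The coefficient of x^4 equals -trace(L) = -12, matching the sum of degrees. There is one zero in the spectrum, matching the 1 component.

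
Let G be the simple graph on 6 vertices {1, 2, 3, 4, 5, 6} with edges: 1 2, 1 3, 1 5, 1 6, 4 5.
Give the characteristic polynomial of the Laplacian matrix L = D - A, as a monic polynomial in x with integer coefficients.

x^6 - 10x^5 + 33x^4 - 46x^3 + 28x^2 - 6x

With the vertex order [1, 2, 3, 4, 5, 6], the degrees are [4, 1, 1, 1, 2, 1], giving D = diag(4, 1, 1, 1, 2, 1) and L = D - A. Computing det(xI - L) by cofactor expansion (or equivalently via sum-over-permutations) gives x^6 - 10x^5 + 33x^4 - 46x^3 + 28x^2 - 6x. The constant term is 0 because L is singular (the all-ones vector lies in its kernel).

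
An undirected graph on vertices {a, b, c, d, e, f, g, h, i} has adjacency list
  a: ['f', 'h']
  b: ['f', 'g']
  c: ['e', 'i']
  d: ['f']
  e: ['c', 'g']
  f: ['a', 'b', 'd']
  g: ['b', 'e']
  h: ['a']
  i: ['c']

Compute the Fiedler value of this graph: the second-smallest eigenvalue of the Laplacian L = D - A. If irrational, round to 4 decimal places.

0.1404

Each diagonal entry of L is the vertex degree and each off-diagonal entry is -1 where an edge is present, 0 otherwise; in the order [a, b, c, d, e, f, g, h, i] the diagonal is [2, 2, 2, 1, 2, 3, 2, 1, 1]. The smallest Laplacian eigenvalue is always 0. The next one, lambda_2 = 0.1404, measures how hard the graph is to disconnect: larger values mean better connectivity. There is one zero in the spectrum, matching the 1 component. The largest eigenvalue, 4.3455, is at most the vertex count 9.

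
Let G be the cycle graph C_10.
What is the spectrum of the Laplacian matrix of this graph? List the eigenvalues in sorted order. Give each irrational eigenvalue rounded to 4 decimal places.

[0, 0.3820, 0.3820, 1.3820, 1.3820, 2.6180, 2.6180, 3.6180, 3.6180, 4]

The graph has 10 vertices and degree multiset [2, 2, 2, 2, 2, 2, 2, 2, 2, 2]; D is the diagonal matrix of degrees and L = D - A. Since every row of L sums to 0, the all-ones vector is in the kernel and 0 is an eigenvalue. The single zero eigenvalue shows the graph is connected. By the matrix-tree theorem the graph has (1/10) * product of the nonzero eigenvalues = 10 spanning trees.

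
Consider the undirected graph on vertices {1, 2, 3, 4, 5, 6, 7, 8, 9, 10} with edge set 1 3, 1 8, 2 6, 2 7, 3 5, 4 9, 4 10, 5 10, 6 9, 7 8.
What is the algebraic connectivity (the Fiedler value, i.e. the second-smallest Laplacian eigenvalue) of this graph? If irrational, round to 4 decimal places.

Reading degrees in the order [1, 2, 3, 4, 5, 6, 7, 8, 9, 10] gives [2, 2, 2, 2, 2, 2, 2, 2, 2, 2]; set D = diag(2, 2, 2, 2, 2, 2, 2, 2, 2, 2) and form L = D - A. Computing the eigenvalues of L and sorting gives [0, 0.3820, 0.3820, 1.3820, 1.3820, 2.6180, 2.6180, 3.6180, 3.6180, 4]. The Fiedler value lambda_2 = 0.3820 is strictly positive, so the graph is connected. There is one zero in the spectrum, matching the 1 component.

0.3820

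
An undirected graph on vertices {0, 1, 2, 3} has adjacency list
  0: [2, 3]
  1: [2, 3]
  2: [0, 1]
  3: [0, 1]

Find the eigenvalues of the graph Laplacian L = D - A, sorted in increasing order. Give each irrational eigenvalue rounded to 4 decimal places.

With the vertex order [0, 1, 2, 3], the degrees are [2, 2, 2, 2], giving D = diag(2, 2, 2, 2) and L = D - A. Diagonalising L (or applying a numerical eigensolver to the 4x4 matrix) gives the spectrum above. The largest eigenvalue, 4, is at most the vertex count 4.

[0, 2, 2, 4]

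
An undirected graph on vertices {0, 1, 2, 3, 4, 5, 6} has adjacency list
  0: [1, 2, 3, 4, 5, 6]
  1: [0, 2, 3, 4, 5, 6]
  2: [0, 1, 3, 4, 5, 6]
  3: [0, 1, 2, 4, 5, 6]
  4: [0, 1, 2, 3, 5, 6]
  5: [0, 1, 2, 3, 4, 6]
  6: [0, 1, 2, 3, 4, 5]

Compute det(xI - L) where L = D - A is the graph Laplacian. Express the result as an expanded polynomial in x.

x^7 - 42x^6 + 735x^5 - 6860x^4 + 36015x^3 - 100842x^2 + 117649x

Each diagonal entry of L is the vertex degree and each off-diagonal entry is -1 where an edge is present, 0 otherwise; in the order [0, 1, 2, 3, 4, 5, 6] the diagonal is [6, 6, 6, 6, 6, 6, 6]. Computing det(xI - L) by cofactor expansion (or equivalently via sum-over-permutations) gives x^7 - 42x^6 + 735x^5 - 6860x^4 + 36015x^3 - 100842x^2 + 117649x. Since p(0) = det(-L) = 0, x divides p(x).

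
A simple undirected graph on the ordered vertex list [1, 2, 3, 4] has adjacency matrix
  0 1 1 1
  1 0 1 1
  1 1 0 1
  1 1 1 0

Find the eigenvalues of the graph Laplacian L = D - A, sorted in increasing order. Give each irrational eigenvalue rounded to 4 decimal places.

[0, 4, 4, 4]

Reading degrees in the order [1, 2, 3, 4] gives [3, 3, 3, 3]; set D = diag(3, 3, 3, 3) and form L = D - A. L is symmetric positive semidefinite, so every eigenvalue is real and nonnegative. By the matrix-tree theorem the graph has (1/4) * product of the nonzero eigenvalues = 16 spanning trees.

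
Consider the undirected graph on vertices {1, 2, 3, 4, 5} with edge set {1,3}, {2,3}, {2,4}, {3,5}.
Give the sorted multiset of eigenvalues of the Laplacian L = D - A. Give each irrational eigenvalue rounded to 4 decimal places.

[0, 0.5188, 1, 2.3111, 4.1701]

Reading degrees in the order [1, 2, 3, 4, 5] gives [1, 2, 3, 1, 1]; set D = diag(1, 2, 3, 1, 1) and form L = D - A. Diagonalising L (or applying a numerical eigensolver to the 5x5 matrix) gives the spectrum above. The single zero eigenvalue shows the graph is connected. By the matrix-tree theorem the graph has (1/5) * product of the nonzero eigenvalues = 1 spanning tree. There is one zero in the spectrum, matching the 1 component.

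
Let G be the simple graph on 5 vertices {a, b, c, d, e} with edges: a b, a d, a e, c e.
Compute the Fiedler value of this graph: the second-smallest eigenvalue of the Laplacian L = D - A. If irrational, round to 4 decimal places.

Reading degrees in the order [a, b, c, d, e] gives [3, 1, 1, 1, 2]; set D = diag(3, 1, 1, 1, 2) and form L = D - A. Computing the eigenvalues of L and sorting gives [0, 0.5188, 1, 2.3111, 4.1701]. The Fiedler value lambda_2 = 0.5188 is strictly positive, so the graph is connected. The eigenvalues sum to 8, which equals trace(L) = 2|E|.

0.5188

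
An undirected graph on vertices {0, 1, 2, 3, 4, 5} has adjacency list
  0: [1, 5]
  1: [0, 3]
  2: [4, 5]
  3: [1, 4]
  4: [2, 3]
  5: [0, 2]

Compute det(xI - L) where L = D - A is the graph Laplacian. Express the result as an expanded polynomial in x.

With the vertex order [0, 1, 2, 3, 4, 5], the degrees are [2, 2, 2, 2, 2, 2], giving D = diag(2, 2, 2, 2, 2, 2) and L = D - A. Computing det(xI - L) by cofactor expansion (or equivalently via sum-over-permutations) gives x^6 - 12x^5 + 54x^4 - 112x^3 + 105x^2 - 36x. The constant term is 0 because L is singular (the all-ones vector lies in its kernel).

x^6 - 12x^5 + 54x^4 - 112x^3 + 105x^2 - 36x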